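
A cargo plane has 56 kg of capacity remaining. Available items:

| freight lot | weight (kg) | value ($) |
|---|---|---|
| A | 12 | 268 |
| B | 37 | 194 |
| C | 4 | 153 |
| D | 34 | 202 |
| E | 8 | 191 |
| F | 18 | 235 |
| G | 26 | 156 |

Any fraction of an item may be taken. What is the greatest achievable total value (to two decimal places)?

Sort by value per unit weight and fill in that order.
Order: C (153/4=38.25) > E (191/8=23.88) > A (268/12=22.33) > F (235/18=13.06) > G (156/26=6.00) > D (202/34=5.94) > B (194/37=5.24)
Fill: take C (4 @ 153) → take E (8 @ 191) → take A (12 @ 268) → take F (18 @ 235) → take 14/26 of G → 84.00; 56/56 used.
Total value = 931.00

931.00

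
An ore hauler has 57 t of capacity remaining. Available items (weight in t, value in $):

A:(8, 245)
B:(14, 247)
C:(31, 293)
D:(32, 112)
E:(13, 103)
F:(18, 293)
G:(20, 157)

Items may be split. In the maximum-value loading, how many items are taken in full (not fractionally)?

3

Ratios (sorted): A 30.62, B 17.64, F 16.28, C 9.45, E 7.92, G 7.85, D 3.50
take A (8 @ 245); take B (14 @ 247); take F (18 @ 293); take 17/31 of C → 160.68. Capacity used 57/57.
3 item(s) taken whole; one partial (take 17/31 of C).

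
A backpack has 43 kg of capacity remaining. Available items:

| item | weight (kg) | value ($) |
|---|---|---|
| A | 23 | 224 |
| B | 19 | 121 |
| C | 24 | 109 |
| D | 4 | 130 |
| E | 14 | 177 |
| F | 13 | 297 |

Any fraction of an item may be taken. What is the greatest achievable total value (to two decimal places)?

720.87

Ratios (sorted): D 32.50, F 22.85, E 12.64, A 9.74, B 6.37, C 4.54
take D (4 @ 130); take F (13 @ 297); take E (14 @ 177); take 12/23 of A → 116.87. Capacity used 43/43.
Total value = 720.87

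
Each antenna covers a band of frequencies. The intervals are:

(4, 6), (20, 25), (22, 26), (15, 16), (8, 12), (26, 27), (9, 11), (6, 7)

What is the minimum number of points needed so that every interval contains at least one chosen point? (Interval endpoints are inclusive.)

5

By right end: [4,6]  [6,7]  [9,11]  [8,12]  [15,16]  [20,25]  [22,26]  [26,27]
[4,6] uncovered → point at 6; [9,11] uncovered → point at 11; [15,16] uncovered → point at 16; [20,25] uncovered → point at 25; [26,27] uncovered → point at 27.
Points: 6, 11, 16, 25, 27 (5 total).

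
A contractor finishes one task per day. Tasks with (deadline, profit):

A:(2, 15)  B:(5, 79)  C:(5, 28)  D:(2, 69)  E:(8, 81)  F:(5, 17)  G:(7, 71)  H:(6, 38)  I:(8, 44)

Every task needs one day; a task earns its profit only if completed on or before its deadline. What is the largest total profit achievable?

Take jobs in profit order; each goes to the latest open slot no later than its deadline.
Profit order: E=81 B=79 G=71 D=69 I=44 H=38 C=28 F=17 A=15
Assign: E→slot 8, B→slot 5, G→slot 7, D→slot 2, I→slot 6, H→slot 4, C→slot 3, F→slot 1, A skipped.
Slots: [1:F] [2:D] [3:C] [4:H] [5:B] [6:I] [7:G] [8:E]
Profit = 17 + 69 + 28 + 38 + 79 + 44 + 71 + 81 = 427

427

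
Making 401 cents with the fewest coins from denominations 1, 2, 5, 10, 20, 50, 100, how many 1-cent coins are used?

1

Use the largest denomination that fits, subtract, and repeat.
401 = 4×100 + 1×1
Count of 1: 1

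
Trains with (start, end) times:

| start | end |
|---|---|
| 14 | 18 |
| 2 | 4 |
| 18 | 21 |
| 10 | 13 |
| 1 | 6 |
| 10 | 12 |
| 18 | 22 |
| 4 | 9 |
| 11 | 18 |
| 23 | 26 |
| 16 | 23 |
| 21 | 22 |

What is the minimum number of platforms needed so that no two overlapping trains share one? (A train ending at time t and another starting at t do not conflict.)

The answer is the maximum number of intervals overlapping at any instant.
starts: [1, 2, 4, 10, 10, 11, 14, 16, 18, 18, 21, 23]
ends:   [4, 6, 9, 12, 13, 18, 18, 21, 22, 22, 23, 26]
s1→1 s2→2 e4→1 s4→2 e6→1 e9→0 s10→1 s10→2 s11→3  — peak 3.

3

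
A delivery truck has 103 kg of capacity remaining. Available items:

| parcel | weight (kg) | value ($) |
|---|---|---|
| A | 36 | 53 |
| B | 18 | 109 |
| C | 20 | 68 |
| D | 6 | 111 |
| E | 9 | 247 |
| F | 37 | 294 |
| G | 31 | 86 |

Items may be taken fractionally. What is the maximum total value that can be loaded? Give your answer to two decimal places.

Greedy by value/weight ratio, highest first.
Order: E (247/9=27.44) > D (111/6=18.50) > F (294/37=7.95) > B (109/18=6.06) > C (68/20=3.40) > G (86/31=2.77) > A (53/36=1.47)
Fill: take E (9 @ 247) → take D (6 @ 111) → take F (37 @ 294) → take B (18 @ 109) → take C (20 @ 68) → take 13/31 of G → 36.06; 103/103 used.
Total value = 865.06

865.06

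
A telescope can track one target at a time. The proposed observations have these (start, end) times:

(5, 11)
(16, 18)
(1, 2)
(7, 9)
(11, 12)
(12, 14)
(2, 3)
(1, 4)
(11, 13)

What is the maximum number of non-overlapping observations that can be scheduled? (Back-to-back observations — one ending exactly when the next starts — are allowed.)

Sorted by end: (1,2)  (2,3)  (1,4)  (7,9)  (5,11)  (11,12)  (11,13)  (12,14)  (16,18)
take (1,2); take (2,3); take (7,9); take (11,12); take (12,14); take (16,18).
Selected 6 observations.

6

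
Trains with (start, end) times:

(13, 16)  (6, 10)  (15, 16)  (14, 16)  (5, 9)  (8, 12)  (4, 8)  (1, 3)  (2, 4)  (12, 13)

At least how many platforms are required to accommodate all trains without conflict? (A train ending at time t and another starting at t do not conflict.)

Count concurrent intervals with a sweep; the peak is the room count.
Events (time:±→running): 1:+→1 2:+→2 3:-→1 4:-→0 4:+→1 5:+→2 6:+→3 … peak 3.

3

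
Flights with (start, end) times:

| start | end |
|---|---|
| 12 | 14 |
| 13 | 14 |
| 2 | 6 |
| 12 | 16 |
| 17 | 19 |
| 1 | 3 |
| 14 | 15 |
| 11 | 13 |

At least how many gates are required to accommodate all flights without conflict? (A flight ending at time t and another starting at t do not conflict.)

Events (time:±→running): 1:+→1 2:+→2 3:-→1 6:-→0 11:+→1 12:+→2 12:+→3 … peak 3.

3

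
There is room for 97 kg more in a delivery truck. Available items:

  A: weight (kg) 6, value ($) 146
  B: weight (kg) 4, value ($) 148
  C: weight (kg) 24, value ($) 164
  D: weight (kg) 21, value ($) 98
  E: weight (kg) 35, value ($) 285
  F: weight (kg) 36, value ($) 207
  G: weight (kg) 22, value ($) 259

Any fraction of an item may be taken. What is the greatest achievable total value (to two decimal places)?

1036.50

Sort by value per unit weight and fill in that order.
Ratios (sorted): B 37.00, A 24.33, G 11.77, E 8.14, C 6.83, F 5.75, D 4.67
take B (4 @ 148); take A (6 @ 146); take G (22 @ 259); take E (35 @ 285); take C (24 @ 164); take 6/36 of F → 34.50. Capacity used 97/97.
Total value = 1036.50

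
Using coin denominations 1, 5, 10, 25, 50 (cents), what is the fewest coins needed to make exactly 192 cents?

Greedy: take as many of the largest coin as possible, then repeat with the remainder.
192 − 3×50→42 − 1×25→17 − 1×10→7 − 1×5→2 − 2×1→0
Total coins = 3 + 1 + 1 + 1 + 2 = 8

8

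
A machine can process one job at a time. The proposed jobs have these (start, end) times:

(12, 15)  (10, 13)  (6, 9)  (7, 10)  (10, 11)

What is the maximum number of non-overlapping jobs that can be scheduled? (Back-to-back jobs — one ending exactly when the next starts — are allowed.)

3

By end time: (6,9), (7,10), (10,11), (10,13), (12,15).
Pick (6,9); next start ≥ 9 → (10,11); next start ≥ 11 → (12,15).
Selected 3 jobs.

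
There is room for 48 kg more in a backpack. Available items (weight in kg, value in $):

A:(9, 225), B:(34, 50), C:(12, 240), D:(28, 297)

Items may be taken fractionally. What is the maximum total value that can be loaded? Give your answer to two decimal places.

751.39

Greedy by value/weight ratio, highest first.
Order: A (225/9=25.00) > C (240/12=20.00) > D (297/28=10.61) > B (50/34=1.47)
Fill: take A (9 @ 225) → take C (12 @ 240) → take 27/28 of D → 286.39; 48/48 used.
Total value = 751.39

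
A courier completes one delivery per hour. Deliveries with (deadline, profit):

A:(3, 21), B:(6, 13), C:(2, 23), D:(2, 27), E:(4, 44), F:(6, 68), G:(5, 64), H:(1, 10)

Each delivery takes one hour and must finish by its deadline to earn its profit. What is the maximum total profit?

Take jobs in profit order; each goes to the latest open slot no later than its deadline.
Profit order: F=68 G=64 E=44 D=27 C=23 A=21 B=13 H=10
Assign: F→slot 6, G→slot 5, E→slot 4, D→slot 2, C→slot 1, A→slot 3, B skipped, H skipped.
Slots: [1:C] [2:D] [3:A] [4:E] [5:G] [6:F]
Profit = 23 + 27 + 21 + 44 + 64 + 68 = 247

247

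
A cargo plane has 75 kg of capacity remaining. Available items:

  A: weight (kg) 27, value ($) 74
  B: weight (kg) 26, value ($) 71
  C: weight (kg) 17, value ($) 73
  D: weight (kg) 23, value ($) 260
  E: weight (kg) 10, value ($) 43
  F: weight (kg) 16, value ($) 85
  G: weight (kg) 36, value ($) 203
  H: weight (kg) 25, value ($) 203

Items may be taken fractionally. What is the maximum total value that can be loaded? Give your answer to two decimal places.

Greedy by value/weight ratio, highest first.
Order: D (260/23=11.30) > H (203/25=8.12) > G (203/36=5.64) > F (85/16=5.31) > E (43/10=4.30) > C (73/17=4.29) > A (74/27=2.74) > B (71/26=2.73)
Fill: take D (23 @ 260) → take H (25 @ 203) → take 27/36 of G → 152.25; 75/75 used.
Total value = 615.25

615.25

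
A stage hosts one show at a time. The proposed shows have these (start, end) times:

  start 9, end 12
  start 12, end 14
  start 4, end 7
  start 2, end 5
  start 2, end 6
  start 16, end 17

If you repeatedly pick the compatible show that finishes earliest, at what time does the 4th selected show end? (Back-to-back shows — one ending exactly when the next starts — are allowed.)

17

Sort by end time and greedily take each interval whose start is ≥ the last chosen end.
Sorted by end: (2,5)  (2,6)  (4,7)  (9,12)  (12,14)  (16,17)
take (2,5); take (9,12); take (12,14); take (16,17).
Selected: (2,5) (9,12) (12,14) (16,17)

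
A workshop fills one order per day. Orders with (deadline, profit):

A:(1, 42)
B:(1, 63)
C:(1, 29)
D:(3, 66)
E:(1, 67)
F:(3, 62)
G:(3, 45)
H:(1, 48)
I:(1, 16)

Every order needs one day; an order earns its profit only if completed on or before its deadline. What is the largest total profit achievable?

195

Profit order: E=67 D=66 B=63 F=62 H=48 G=45 A=42 C=29 I=16
Assign: E→slot 1, D→slot 3, B skipped, F→slot 2, H skipped, G skipped, A skipped, C skipped, I skipped.
Slots: [1:E] [2:F] [3:D]
Profit = 67 + 62 + 66 = 195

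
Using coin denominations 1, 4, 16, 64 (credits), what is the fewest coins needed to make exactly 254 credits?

254 = 3×64 + 3×16 + 3×4 + 2×1
Total coins = 3 + 3 + 3 + 2 = 11

11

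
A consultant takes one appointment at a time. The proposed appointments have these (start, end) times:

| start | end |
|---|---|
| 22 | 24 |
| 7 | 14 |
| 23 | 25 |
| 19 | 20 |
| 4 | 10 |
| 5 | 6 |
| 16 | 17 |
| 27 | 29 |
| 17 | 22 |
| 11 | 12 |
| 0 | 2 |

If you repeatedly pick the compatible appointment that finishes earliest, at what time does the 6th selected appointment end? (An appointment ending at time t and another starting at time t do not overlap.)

24

Order by finish time; keep every interval that doesn't clash with the previous kept one.
By end time: (0,2), (5,6), (4,10), (11,12), (7,14), (16,17), (19,20), (17,22), (22,24), (23,25), (27,29).
Pick (0,2); next start ≥ 2 → (5,6); next start ≥ 6 → (11,12); next start ≥ 12 → (16,17); next start ≥ 17 → (19,20); next start ≥ 20 → (22,24); next start ≥ 24 → (27,29).
Selected: (0,2) (5,6) (11,12) (16,17) (19,20) (22,24) (27,29)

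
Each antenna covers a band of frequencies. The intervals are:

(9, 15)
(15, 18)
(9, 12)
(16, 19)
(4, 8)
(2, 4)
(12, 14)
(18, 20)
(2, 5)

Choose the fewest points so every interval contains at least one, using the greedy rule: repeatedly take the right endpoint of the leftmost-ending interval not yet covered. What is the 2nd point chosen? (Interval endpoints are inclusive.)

12

By right end: [2,4]  [2,5]  [4,8]  [9,12]  [12,14]  [9,15]  [15,18]  [16,19]  [18,20]
[2,4] uncovered → point at 4; [9,12] uncovered → point at 12; [15,18] uncovered → point at 18.
Points: 4, 12, 18 (3 total).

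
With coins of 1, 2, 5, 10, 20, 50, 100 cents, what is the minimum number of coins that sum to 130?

3

130 = 1×100 + 1×20 + 1×10
Total coins = 1 + 1 + 1 = 3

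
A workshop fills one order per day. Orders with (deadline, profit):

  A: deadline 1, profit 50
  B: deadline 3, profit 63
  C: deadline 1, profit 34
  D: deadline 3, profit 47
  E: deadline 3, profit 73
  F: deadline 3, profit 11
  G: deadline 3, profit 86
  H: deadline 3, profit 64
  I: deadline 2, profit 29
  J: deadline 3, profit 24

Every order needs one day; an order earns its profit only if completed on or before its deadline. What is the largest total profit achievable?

By profit: G(d3,86), E(d3,73), H(d3,64), B(d3,63), A(d1,50), D(d3,47), C(d1,34), I(d2,29), J(d3,24), F(d3,11)
G→slot 3; E→slot 2; H→slot 1; B skipped; A skipped; D skipped; C skipped; I skipped; J skipped; F skipped.
Profit = 64 + 73 + 86 = 223

223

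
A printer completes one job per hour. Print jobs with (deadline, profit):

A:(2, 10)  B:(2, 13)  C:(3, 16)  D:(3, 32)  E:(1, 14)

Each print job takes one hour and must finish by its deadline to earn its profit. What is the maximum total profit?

Sort by profit descending; place each in the latest free slot ≤ its deadline.
By profit: D(d3,32), C(d3,16), E(d1,14), B(d2,13), A(d2,10)
D→slot 3; C→slot 2; E→slot 1; B skipped; A skipped.
Profit = 14 + 16 + 32 = 62

62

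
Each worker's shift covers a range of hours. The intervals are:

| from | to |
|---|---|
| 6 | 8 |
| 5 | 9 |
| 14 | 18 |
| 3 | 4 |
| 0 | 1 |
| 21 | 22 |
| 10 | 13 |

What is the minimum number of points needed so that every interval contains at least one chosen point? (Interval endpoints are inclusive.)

6

Sort by right endpoint; whenever an interval is uncovered, place a point at its right end.
By right end: [0,1]  [3,4]  [6,8]  [5,9]  [10,13]  [14,18]  [21,22]
[0,1] uncovered → point at 1; [3,4] uncovered → point at 4; [6,8] uncovered → point at 8; [10,13] uncovered → point at 13; [14,18] uncovered → point at 18; [21,22] uncovered → point at 22.
Points: 1, 4, 8, 13, 18, 22 (6 total).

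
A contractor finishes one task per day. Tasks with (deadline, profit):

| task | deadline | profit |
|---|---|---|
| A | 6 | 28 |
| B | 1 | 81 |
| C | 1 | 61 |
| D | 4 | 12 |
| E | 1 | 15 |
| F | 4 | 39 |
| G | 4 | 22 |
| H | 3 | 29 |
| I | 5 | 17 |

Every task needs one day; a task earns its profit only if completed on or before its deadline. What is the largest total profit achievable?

216

Profit order: B=81 C=61 F=39 H=29 A=28 G=22 I=17 E=15 D=12
Assign: B→slot 1, C skipped, F→slot 4, H→slot 3, A→slot 6, G→slot 2, I→slot 5, E skipped, D skipped.
Slots: [1:B] [2:G] [3:H] [4:F] [5:I] [6:A]
Profit = 81 + 22 + 29 + 39 + 17 + 28 = 216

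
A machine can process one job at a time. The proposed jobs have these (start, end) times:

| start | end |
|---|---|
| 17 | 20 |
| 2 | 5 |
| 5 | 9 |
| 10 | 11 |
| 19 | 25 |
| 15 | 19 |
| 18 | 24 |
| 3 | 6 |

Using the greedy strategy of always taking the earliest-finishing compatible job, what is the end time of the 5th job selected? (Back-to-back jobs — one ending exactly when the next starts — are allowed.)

25

By end time: (2,5), (3,6), (5,9), (10,11), (15,19), (17,20), (18,24), (19,25).
Pick (2,5); next start ≥ 5 → (5,9); next start ≥ 9 → (10,11); next start ≥ 11 → (15,19); next start ≥ 19 → (19,25).
Selected: (2,5) (5,9) (10,11) (15,19) (19,25)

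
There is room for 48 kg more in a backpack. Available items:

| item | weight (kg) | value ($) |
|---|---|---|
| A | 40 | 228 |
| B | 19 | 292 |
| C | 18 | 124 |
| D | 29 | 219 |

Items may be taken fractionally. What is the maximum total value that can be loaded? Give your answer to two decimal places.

511.00

Greedy by value/weight ratio, highest first.
Order: B (292/19=15.37) > D (219/29=7.55) > C (124/18=6.89) > A (228/40=5.70)
Fill: take B (19 @ 292) → take D (29 @ 219); 48/48 used.
Total value = 511.00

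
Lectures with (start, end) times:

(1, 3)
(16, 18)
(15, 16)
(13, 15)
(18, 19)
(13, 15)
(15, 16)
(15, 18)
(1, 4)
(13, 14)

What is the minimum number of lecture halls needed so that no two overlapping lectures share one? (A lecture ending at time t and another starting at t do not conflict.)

3

The answer is the maximum number of intervals overlapping at any instant.
Events (time:±→running): 1:+→1 1:+→2 3:-→1 4:-→0 13:+→1 13:+→2 13:+→3 … peak 3.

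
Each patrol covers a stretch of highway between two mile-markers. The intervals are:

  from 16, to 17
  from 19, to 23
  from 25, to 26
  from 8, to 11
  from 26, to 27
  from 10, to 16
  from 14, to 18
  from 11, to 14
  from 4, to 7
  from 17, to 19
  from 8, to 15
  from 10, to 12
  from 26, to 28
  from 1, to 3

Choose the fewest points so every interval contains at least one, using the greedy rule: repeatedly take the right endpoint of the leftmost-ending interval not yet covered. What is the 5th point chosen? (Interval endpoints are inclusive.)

Sort by right endpoint; whenever an interval is uncovered, place a point at its right end.
By right end: [1,3]  [4,7]  [8,11]  [10,12]  [11,14]  [8,15]  [10,16]  [16,17]  [14,18]  [17,19]  [19,23]  [25,26]  [26,27]  [26,28]
[1,3] uncovered → point at 3; [4,7] uncovered → point at 7; [8,11] uncovered → point at 11; [16,17] uncovered → point at 17; [19,23] uncovered → point at 23; [25,26] uncovered → point at 26.
Points: 3, 7, 11, 17, 23, 26 (6 total).

23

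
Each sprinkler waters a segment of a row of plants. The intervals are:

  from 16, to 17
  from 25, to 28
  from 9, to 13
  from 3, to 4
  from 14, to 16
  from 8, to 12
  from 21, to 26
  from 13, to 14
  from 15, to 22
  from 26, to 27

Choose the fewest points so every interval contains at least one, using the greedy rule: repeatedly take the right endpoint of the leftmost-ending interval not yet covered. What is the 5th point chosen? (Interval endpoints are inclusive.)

26

Process intervals by earliest right end; each time one isn't hit yet, stab at its right endpoint.
Sorted: [3,4] [8,12] [9,13] [13,14] [14,16] [16,17] [15,22] [21,26] [26,27] [25,28]
{[3,4]} hit by 4; {[8,12],[9,13]} hit by 12; {[13,14],[14,16]} hit by 14; {[16,17],[15,22]} hit by 17; {[21,26],[26,27],[25,28]} hit by 26.
Points: 4, 12, 14, 17, 26 (5 total).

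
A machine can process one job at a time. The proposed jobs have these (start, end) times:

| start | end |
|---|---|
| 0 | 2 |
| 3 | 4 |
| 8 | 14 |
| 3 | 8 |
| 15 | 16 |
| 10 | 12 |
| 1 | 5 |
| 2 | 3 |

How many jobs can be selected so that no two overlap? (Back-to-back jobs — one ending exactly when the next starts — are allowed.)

Sorted by end: (0,2)  (2,3)  (3,4)  (1,5)  (3,8)  (10,12)  (8,14)  (15,16)
take (0,2); take (2,3); take (3,4); skip (1,5); take (10,12); take (15,16).
Selected 5 jobs.

5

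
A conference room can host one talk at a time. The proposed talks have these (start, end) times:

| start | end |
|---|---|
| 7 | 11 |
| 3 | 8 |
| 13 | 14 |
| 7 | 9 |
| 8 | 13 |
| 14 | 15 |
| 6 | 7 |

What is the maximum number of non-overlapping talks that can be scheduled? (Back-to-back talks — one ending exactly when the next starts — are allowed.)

Sorted by end: (6,7)  (3,8)  (7,9)  (7,11)  (8,13)  (13,14)  (14,15)
take (6,7); take (7,9); skip (8,13); take (13,14); take (14,15).
Selected 4 talks.

4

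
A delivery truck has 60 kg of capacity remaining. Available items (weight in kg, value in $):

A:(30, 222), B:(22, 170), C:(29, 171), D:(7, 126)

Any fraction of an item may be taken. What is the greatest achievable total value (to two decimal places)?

Ratios (sorted): D 18.00, B 7.73, A 7.40, C 5.90
take D (7 @ 126); take B (22 @ 170); take A (30 @ 222); take 1/29 of C → 5.90. Capacity used 60/60.
Total value = 523.90

523.90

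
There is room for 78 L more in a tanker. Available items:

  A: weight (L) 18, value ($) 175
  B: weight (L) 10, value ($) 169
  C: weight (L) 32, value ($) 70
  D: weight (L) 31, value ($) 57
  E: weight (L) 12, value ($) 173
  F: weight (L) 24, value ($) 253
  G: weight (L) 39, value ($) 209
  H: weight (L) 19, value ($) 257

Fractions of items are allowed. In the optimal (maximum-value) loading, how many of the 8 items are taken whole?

4

Greedy by value/weight ratio, highest first.
Ratios (sorted): B 16.90, E 14.42, H 13.53, F 10.54, A 9.72, G 5.36, C 2.19, D 1.84
take B (10 @ 169); take E (12 @ 173); take H (19 @ 257); take F (24 @ 253); take 13/18 of A → 126.39. Capacity used 78/78.
4 item(s) taken whole; one partial (take 13/18 of A).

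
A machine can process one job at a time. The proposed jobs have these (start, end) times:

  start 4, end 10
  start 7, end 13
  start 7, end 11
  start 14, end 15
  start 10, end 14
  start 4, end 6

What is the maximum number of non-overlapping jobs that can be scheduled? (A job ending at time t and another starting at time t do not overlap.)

3

Order by finish time; keep every interval that doesn't clash with the previous kept one.
Sorted by end: (4,6)  (4,10)  (7,11)  (7,13)  (10,14)  (14,15)
take (4,6); skip (4,10); take (7,11); take (14,15).
Selected 3 jobs.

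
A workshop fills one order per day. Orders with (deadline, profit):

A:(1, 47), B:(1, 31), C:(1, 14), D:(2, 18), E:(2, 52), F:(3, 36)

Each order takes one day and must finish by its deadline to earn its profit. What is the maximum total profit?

By profit: E(d2,52), A(d1,47), F(d3,36), B(d1,31), D(d2,18), C(d1,14)
E→slot 2; A→slot 1; F→slot 3; B skipped; D skipped; C skipped.
Profit = 47 + 52 + 36 = 135

135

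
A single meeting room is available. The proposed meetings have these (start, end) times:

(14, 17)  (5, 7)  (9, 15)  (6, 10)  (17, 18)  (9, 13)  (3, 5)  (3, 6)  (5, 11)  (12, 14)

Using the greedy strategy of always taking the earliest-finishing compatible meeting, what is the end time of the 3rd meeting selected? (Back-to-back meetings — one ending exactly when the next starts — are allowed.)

13

Sorted by end: (3,5)  (3,6)  (5,7)  (6,10)  (5,11)  (9,13)  (12,14)  (9,15)  (14,17)  (17,18)
take (3,5); skip (3,6); take (5,7); skip (5,11); take (9,13); skip (9,15); take (14,17); take (17,18).
Selected: (3,5) (5,7) (9,13) (14,17) (17,18)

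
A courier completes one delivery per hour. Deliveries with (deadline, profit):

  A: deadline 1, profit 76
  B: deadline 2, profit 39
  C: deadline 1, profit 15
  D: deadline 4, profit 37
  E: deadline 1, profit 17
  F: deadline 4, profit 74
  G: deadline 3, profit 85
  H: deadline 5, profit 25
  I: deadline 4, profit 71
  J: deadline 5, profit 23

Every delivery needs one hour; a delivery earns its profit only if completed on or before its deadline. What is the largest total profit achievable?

331

Profit order: G=85 A=76 F=74 I=71 B=39 D=37 H=25 J=23 E=17 C=15
Assign: G→slot 3, A→slot 1, F→slot 4, I→slot 2, B skipped, D skipped, H→slot 5, J skipped, E skipped, C skipped.
Slots: [1:A] [2:I] [3:G] [4:F] [5:H]
Profit = 76 + 71 + 85 + 74 + 25 = 331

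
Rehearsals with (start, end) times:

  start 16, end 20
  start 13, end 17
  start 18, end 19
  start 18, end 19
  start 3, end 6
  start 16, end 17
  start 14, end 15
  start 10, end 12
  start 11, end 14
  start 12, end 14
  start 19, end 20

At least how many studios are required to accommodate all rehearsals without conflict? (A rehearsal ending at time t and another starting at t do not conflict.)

The answer is the maximum number of intervals overlapping at any instant.
Events (time:±→running): 3:+→1 6:-→0 10:+→1 11:+→2 12:-→1 12:+→2 13:+→3 … peak 3.

3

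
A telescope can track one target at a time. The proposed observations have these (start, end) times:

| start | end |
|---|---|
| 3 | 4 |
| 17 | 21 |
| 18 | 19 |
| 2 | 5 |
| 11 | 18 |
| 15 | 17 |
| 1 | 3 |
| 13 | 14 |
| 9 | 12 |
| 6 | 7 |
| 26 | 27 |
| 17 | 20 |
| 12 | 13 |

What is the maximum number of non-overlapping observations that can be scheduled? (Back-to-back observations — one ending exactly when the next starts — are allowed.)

By end time: (1,3), (3,4), (2,5), (6,7), (9,12), (12,13), (13,14), (15,17), (11,18), (18,19), (17,20), (17,21), (26,27).
Pick (1,3); next start ≥ 3 → (3,4); next start ≥ 4 → (6,7); next start ≥ 7 → (9,12); next start ≥ 12 → (12,13); next start ≥ 13 → (13,14); next start ≥ 14 → (15,17); next start ≥ 17 → (18,19); next start ≥ 19 → (26,27).
Selected 9 observations.

9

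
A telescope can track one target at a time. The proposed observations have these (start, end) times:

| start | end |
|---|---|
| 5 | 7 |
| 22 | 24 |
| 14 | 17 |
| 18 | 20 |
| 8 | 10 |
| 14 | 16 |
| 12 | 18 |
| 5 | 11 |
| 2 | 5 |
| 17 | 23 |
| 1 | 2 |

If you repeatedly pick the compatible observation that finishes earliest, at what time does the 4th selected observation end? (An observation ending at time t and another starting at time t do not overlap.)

Order by finish time; keep every interval that doesn't clash with the previous kept one.
By end time: (1,2), (2,5), (5,7), (8,10), (5,11), (14,16), (14,17), (12,18), (18,20), (17,23), (22,24).
Pick (1,2); next start ≥ 2 → (2,5); next start ≥ 5 → (5,7); next start ≥ 7 → (8,10); next start ≥ 10 → (14,16); next start ≥ 16 → (18,20); next start ≥ 20 → (22,24).
Selected: (1,2) (2,5) (5,7) (8,10) (14,16) (18,20) (22,24)

10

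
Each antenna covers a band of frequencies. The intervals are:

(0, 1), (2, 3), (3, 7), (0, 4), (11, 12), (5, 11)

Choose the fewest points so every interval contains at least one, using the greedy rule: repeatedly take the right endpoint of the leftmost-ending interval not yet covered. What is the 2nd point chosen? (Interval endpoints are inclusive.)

Sort by right endpoint; whenever an interval is uncovered, place a point at its right end.
Sorted: [0,1] [2,3] [0,4] [3,7] [5,11] [11,12]
{[0,1]} hit by 1; {[2,3],[0,4],[3,7]} hit by 3; {[5,11],[11,12]} hit by 11.
Points: 1, 3, 11 (3 total).

3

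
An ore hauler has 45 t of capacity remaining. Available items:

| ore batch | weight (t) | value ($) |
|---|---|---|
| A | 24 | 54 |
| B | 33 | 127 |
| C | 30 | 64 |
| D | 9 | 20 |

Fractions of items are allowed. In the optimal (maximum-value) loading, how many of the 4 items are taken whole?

1

Order: B (127/33=3.85) > A (54/24=2.25) > D (20/9=2.22) > C (64/30=2.13)
Fill: take B (33 @ 127) → take 12/24 of A → 27.00; 45/45 used.
1 item(s) taken whole; one partial (take 12/24 of A).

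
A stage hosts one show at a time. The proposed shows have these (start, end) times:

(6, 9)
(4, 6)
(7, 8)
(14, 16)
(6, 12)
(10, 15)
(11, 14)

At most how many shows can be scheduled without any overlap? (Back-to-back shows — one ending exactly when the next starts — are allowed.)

Sort by end time and greedily take each interval whose start is ≥ the last chosen end.
By end time: (4,6), (7,8), (6,9), (6,12), (11,14), (10,15), (14,16).
Pick (4,6); next start ≥ 6 → (7,8); next start ≥ 8 → (11,14); next start ≥ 14 → (14,16).
Selected 4 shows.

4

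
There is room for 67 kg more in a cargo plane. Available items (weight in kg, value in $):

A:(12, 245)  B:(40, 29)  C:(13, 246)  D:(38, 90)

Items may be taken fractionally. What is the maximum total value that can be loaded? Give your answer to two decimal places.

Order: A (245/12=20.42) > C (246/13=18.92) > D (90/38=2.37) > B (29/40=0.72)
Fill: take A (12 @ 245) → take C (13 @ 246) → take D (38 @ 90) → take 4/40 of B → 2.90; 67/67 used.
Total value = 583.90

583.90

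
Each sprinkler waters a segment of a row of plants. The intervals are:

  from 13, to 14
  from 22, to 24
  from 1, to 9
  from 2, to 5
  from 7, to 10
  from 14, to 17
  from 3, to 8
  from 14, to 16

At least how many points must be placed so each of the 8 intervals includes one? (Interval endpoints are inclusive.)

Sort by right endpoint; whenever an interval is uncovered, place a point at its right end.
By right end: [2,5]  [3,8]  [1,9]  [7,10]  [13,14]  [14,16]  [14,17]  [22,24]
[2,5] uncovered → point at 5; [7,10] uncovered → point at 10; [13,14] uncovered → point at 14; [22,24] uncovered → point at 24.
Points: 5, 10, 14, 24 (4 total).

4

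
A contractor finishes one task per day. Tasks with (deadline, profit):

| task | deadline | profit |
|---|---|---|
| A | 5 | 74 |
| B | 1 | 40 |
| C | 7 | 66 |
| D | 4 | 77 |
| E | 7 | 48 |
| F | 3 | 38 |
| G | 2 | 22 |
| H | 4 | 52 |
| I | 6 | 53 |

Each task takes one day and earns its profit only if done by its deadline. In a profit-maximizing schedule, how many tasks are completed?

Profit order: D=77 A=74 C=66 I=53 H=52 E=48 B=40 F=38 G=22
Assign: D→slot 4, A→slot 5, C→slot 7, I→slot 6, H→slot 3, E→slot 2, B→slot 1, F skipped, G skipped.
Slots: [1:B] [2:E] [3:H] [4:D] [5:A] [6:I] [7:C]
7 of 9 scheduled.

7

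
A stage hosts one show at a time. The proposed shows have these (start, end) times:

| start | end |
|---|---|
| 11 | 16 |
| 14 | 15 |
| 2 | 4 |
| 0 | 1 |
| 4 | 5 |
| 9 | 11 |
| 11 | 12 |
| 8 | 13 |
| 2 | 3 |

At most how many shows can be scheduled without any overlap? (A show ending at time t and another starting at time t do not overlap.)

Order by finish time; keep every interval that doesn't clash with the previous kept one.
Sorted by end: (0,1)  (2,3)  (2,4)  (4,5)  (9,11)  (11,12)  (8,13)  (14,15)  (11,16)
take (0,1); take (2,3); skip (2,4); take (4,5); take (9,11); take (11,12); skip (8,13); take (14,15).
Selected 6 shows.

6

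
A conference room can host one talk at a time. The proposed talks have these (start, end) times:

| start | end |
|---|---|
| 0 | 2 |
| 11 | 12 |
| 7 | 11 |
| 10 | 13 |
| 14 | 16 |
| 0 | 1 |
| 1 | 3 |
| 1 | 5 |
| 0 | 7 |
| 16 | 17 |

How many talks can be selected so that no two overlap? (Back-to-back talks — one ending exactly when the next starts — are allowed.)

Greedy by earliest finish: after sorting by end time, pick each interval compatible with the last pick.
Sorted by end: (0,1)  (0,2)  (1,3)  (1,5)  (0,7)  (7,11)  (11,12)  (10,13)  (14,16)  (16,17)
take (0,1); take (1,3); take (7,11); take (11,12); skip (10,13); take (14,16); take (16,17).
Selected 6 talks.

6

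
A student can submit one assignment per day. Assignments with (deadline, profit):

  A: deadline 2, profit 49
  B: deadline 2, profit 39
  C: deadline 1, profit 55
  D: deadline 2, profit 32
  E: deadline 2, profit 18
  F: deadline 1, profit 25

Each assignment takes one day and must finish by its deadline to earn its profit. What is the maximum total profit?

104

Take jobs in profit order; each goes to the latest open slot no later than its deadline.
By profit: C(d1,55), A(d2,49), B(d2,39), D(d2,32), F(d1,25), E(d2,18)
C→slot 1; A→slot 2; B skipped; D skipped; F skipped; E skipped.
Profit = 55 + 49 = 104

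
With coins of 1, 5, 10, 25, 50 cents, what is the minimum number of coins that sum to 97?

6

97 − 1×50→47 − 1×25→22 − 2×10→2 − 2×1→0
Total coins = 1 + 1 + 2 + 2 = 6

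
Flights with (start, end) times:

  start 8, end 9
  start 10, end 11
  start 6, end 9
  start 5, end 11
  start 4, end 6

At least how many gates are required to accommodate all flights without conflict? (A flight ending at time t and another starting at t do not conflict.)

3

The answer is the maximum number of intervals overlapping at any instant.
Events (time:±→running): 4:+→1 5:+→2 6:-→1 6:+→2 8:+→3 … peak 3.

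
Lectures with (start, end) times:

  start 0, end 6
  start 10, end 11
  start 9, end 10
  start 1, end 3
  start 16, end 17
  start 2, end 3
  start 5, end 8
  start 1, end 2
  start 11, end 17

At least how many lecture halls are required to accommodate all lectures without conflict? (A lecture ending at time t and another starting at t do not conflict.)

3

Events (time:±→running): 0:+→1 1:+→2 1:+→3 … peak 3.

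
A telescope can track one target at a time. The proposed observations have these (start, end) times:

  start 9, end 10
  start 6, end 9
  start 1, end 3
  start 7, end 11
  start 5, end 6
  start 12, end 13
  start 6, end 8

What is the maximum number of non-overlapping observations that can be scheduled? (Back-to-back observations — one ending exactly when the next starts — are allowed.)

5

Order by finish time; keep every interval that doesn't clash with the previous kept one.
Sorted by end: (1,3)  (5,6)  (6,8)  (6,9)  (9,10)  (7,11)  (12,13)
take (1,3); take (5,6); take (6,8); skip (6,9); take (9,10); skip (7,11); take (12,13).
Selected 5 observations.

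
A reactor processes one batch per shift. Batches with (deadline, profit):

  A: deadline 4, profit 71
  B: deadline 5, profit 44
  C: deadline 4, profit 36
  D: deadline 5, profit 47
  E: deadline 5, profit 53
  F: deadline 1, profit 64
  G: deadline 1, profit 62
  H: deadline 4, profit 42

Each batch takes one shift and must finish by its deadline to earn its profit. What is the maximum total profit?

279

Sort by profit descending; place each in the latest free slot ≤ its deadline.
Profit order: A=71 F=64 G=62 E=53 D=47 B=44 H=42 C=36
Assign: A→slot 4, F→slot 1, G skipped, E→slot 5, D→slot 3, B→slot 2, H skipped, C skipped.
Slots: [1:F] [2:B] [3:D] [4:A] [5:E]
Profit = 64 + 44 + 47 + 71 + 53 = 279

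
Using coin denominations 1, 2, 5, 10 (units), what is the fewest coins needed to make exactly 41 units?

5

Greedy: take as many of the largest coin as possible, then repeat with the remainder.
41 − 4×10→1 − 1×1→0
Total coins = 4 + 1 = 5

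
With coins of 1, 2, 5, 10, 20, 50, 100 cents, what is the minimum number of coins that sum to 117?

4

Use the largest denomination that fits, subtract, and repeat.
117 − 1×100→17 − 1×10→7 − 1×5→2 − 1×2→0
Total coins = 1 + 1 + 1 + 1 = 4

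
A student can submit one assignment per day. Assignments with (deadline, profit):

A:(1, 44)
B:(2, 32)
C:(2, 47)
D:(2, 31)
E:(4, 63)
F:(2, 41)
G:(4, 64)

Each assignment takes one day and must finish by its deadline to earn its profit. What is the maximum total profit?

By profit: G(d4,64), E(d4,63), C(d2,47), A(d1,44), F(d2,41), B(d2,32), D(d2,31)
G→slot 4; E→slot 3; C→slot 2; A→slot 1; F skipped; B skipped; D skipped.
Profit = 44 + 47 + 63 + 64 = 218

218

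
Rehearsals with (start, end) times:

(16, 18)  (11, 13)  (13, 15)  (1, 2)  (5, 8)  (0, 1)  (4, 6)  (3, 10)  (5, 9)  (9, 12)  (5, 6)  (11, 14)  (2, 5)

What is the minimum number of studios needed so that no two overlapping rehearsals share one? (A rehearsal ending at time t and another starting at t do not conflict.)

The answer is the maximum number of intervals overlapping at any instant.
starts: [0, 1, 2, 3, 4, 5, 5, 5, 9, 11, 11, 13, 16]
ends:   [1, 2, 5, 6, 6, 8, 9, 10, 12, 13, 14, 15, 18]
s0→1 e1→0 s1→1 e2→0 s2→1 s3→2 s4→3 e5→2 s5→3 s5→4 s5→5  — peak 5.

5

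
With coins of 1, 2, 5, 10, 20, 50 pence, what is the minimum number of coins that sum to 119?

6

119 = 2×50 + 1×10 + 1×5 + 2×2
Total coins = 2 + 1 + 1 + 2 = 6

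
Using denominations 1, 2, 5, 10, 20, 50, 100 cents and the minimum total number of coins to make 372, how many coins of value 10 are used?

0

372 = 3×100 + 1×50 + 1×20 + 1×2
Count of 10: 0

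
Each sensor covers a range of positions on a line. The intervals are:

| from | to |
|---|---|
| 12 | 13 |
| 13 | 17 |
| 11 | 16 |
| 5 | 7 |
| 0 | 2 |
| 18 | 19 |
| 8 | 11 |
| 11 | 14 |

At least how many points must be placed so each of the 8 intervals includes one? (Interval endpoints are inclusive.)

By right end: [0,2]  [5,7]  [8,11]  [12,13]  [11,14]  [11,16]  [13,17]  [18,19]
[0,2] uncovered → point at 2; [5,7] uncovered → point at 7; [8,11] uncovered → point at 11; [12,13] uncovered → point at 13; [18,19] uncovered → point at 19.
Points: 2, 7, 11, 13, 19 (5 total).

5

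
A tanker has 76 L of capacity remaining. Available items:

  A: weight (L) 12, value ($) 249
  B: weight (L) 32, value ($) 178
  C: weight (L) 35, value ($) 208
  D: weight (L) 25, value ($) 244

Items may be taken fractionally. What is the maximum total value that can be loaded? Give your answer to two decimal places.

723.25

Sort by value per unit weight and fill in that order.
Ratios (sorted): A 20.75, D 9.76, C 5.94, B 5.56
take A (12 @ 249); take D (25 @ 244); take C (35 @ 208); take 4/32 of B → 22.25. Capacity used 76/76.
Total value = 723.25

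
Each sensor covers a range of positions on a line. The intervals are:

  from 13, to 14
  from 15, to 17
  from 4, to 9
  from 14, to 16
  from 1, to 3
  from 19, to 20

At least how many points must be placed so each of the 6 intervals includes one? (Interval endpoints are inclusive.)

5

By right end: [1,3]  [4,9]  [13,14]  [14,16]  [15,17]  [19,20]
[1,3] uncovered → point at 3; [4,9] uncovered → point at 9; [13,14] uncovered → point at 14; [15,17] uncovered → point at 17; [19,20] uncovered → point at 20.
Points: 3, 9, 14, 17, 20 (5 total).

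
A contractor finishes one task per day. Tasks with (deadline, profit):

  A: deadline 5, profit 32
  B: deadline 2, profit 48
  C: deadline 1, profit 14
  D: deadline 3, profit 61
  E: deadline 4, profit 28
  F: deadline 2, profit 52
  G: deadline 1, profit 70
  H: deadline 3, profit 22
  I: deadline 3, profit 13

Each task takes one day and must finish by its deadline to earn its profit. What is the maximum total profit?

243

Take jobs in profit order; each goes to the latest open slot no later than its deadline.
Profit order: G=70 D=61 F=52 B=48 A=32 E=28 H=22 C=14 I=13
Assign: G→slot 1, D→slot 3, F→slot 2, B skipped, A→slot 5, E→slot 4, H skipped, C skipped, I skipped.
Slots: [1:G] [2:F] [3:D] [4:E] [5:A]
Profit = 70 + 52 + 61 + 28 + 32 = 243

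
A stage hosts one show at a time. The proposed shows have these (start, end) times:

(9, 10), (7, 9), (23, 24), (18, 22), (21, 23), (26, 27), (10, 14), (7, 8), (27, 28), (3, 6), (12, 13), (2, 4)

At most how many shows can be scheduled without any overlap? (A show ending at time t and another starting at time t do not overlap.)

Sorted by end: (2,4)  (3,6)  (7,8)  (7,9)  (9,10)  (12,13)  (10,14)  (18,22)  (21,23)  (23,24)  (26,27)  (27,28)
take (2,4); skip (3,6); take (7,8); skip (7,9); take (9,10); take (12,13); take (18,22); take (23,24); take (26,27); take (27,28).
Selected 8 shows.

8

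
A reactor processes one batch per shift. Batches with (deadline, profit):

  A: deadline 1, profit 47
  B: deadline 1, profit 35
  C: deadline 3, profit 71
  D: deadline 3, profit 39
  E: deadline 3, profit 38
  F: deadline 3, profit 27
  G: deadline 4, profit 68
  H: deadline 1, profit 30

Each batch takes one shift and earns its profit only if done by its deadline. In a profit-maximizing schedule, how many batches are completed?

4

Take jobs in profit order; each goes to the latest open slot no later than its deadline.
Profit order: C=71 G=68 A=47 D=39 E=38 B=35 H=30 F=27
Assign: C→slot 3, G→slot 4, A→slot 1, D→slot 2, E skipped, B skipped, H skipped, F skipped.
Slots: [1:A] [2:D] [3:C] [4:G]
4 of 8 scheduled.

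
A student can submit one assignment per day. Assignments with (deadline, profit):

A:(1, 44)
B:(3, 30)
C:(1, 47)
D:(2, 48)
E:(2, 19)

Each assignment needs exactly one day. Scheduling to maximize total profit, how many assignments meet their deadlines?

3

Sort by profit descending; place each in the latest free slot ≤ its deadline.
Profit order: D=48 C=47 A=44 B=30 E=19
Assign: D→slot 2, C→slot 1, A skipped, B→slot 3, E skipped.
Slots: [1:C] [2:D] [3:B]
3 of 5 scheduled.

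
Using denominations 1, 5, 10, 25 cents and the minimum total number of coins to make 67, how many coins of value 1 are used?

2

Greedy: take as many of the largest coin as possible, then repeat with the remainder.
67 − 2×25→17 − 1×10→7 − 1×5→2 − 2×1→0
Count of 1: 2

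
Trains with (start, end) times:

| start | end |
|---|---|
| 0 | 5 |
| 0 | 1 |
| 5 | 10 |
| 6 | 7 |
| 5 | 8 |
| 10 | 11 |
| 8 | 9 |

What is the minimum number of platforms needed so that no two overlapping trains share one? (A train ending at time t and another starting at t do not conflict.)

Count concurrent intervals with a sweep; the peak is the room count.
Events (time:±→running): 0:+→1 0:+→2 1:-→1 5:-→0 5:+→1 5:+→2 6:+→3 … peak 3.

3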